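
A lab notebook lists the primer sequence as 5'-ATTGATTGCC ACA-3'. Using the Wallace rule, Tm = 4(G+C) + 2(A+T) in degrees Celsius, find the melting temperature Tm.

36°C

Base counts: G=2, C=3, A=4, T=4
AT pairs contribute 8, GC pairs contribute 5.
Tm = 2×8 + 4×5 = 36°C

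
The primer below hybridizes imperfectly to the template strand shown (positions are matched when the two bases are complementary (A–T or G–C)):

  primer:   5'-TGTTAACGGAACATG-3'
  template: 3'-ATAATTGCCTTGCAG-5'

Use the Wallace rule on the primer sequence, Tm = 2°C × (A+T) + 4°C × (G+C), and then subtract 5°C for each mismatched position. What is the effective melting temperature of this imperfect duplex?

27°C

Primer base counts: A=5, T=4, G=4, C=2 → A+T=9, G+C=6
Perfect-match Tm = 2(9) + 4(6) = 18 + 24 = 42°C
Mismatches (positions where the bases are not complementary): 3 (at positions 2, 13, 15)
Effective Tm = 42 − 3×5 = 42 − 15 = 27°C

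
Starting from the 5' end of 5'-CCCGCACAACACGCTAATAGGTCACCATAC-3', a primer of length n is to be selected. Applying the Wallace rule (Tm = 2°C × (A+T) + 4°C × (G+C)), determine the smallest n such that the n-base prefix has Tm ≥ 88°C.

First 28 bases: CCCGCACAACACGCTAATAGGTCACCAT → Tm = 86°C (< 88°C)
First 29 bases: CCCGCACAACACGCTAATAGGTCACCATA → Tm = 88°C (≥ 88°C)
Each additional base adds 2°C (A/T) or 4°C (G/C), so Tm is non-decreasing in n; n = 29 is the first length to reach 88°C.

n = 29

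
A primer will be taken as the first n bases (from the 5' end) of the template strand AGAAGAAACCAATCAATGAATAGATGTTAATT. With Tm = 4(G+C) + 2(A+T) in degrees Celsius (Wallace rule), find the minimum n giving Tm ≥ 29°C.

n = 11

First 10 bases: AGAAGAAACC → Tm = 28°C (< 29°C)
First 11 bases: AGAAGAAACCA → Tm = 30°C (≥ 29°C)
Each additional base adds 2°C (A/T) or 4°C (G/C), so Tm is non-decreasing in n; n = 11 is the first length to reach 29°C.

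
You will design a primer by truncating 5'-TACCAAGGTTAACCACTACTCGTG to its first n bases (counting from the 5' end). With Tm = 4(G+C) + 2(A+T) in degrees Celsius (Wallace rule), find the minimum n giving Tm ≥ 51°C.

n = 19

First 18 bases: TACCAAGGTTAACCACTA → Tm = 50°C (< 51°C)
First 19 bases: TACCAAGGTTAACCACTAC → Tm = 54°C (≥ 51°C)
Each additional base adds 2°C (A/T) or 4°C (G/C), so Tm is non-decreasing in n; n = 19 is the first length to reach 51°C.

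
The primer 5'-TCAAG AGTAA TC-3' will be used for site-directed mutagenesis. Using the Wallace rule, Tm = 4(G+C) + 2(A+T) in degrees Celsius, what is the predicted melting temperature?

32°C

Scanning the sequence gives A=5, T=3, G=2, C=2.
A+T = 8, G+C = 4
Tm = 2×8 + 4×4 = 32°C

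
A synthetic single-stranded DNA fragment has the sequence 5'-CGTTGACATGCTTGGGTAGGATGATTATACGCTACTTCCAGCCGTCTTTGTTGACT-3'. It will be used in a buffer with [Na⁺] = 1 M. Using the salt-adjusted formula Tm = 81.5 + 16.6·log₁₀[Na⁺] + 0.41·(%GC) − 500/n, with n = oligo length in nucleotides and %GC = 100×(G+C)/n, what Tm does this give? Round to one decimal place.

Length n = 56. Counting bases: A=10, T=20, G=14, C=12
G+C = 26, so %GC = 26/56 × 100 = 46.429%
Salt term: 16.6 × (0) = 0
GC term: 0.41 × 46.429 = 19.036; length term: −500/56 = −8.929
Tm = 81.5 + (0) + 19.036 − 8.929 = 91.607 → 91.6°C

91.6°C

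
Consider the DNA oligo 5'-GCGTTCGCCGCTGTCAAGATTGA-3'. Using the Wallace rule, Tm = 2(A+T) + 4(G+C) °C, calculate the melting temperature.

Base counts: T=6, G=7, A=4, C=6
So N_AT = 10 and N_GC = 13.
Tm = 2(10) + 4(13) = 20 + 52 = 72°C

72°C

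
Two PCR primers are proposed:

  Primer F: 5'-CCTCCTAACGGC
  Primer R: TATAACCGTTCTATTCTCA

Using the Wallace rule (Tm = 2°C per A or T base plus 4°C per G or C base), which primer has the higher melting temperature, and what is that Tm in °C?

Primer F: A+T=4, G+C=8 → Tm = 2(4)+4(8) = 40°C
Primer R: A+T=13, G+C=6 → Tm = 2(13)+4(6) = 50°C
40°C vs 50°C → primer R is higher.

Primer R, 50°C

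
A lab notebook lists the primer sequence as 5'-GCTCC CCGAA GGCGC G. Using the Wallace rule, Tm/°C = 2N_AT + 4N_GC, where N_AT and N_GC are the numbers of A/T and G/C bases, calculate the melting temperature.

58°C

Base counts: A=2, C=7, T=1, G=6
AT pairs contribute 3, GC pairs contribute 13.
Tm = 2(3) + 4(13) = 6 + 52 = 58°C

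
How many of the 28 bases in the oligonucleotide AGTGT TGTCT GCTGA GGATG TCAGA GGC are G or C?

Base counts: C=4, A=5, G=11, T=8
G+C = 11 + 4 = 15

15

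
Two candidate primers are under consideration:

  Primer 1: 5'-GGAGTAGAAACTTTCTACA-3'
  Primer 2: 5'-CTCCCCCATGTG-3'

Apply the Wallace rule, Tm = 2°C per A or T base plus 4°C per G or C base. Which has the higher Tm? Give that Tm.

Primer 1: A+T=12, G+C=7 → Tm = 2(12)+4(7) = 52°C
Primer 2: A+T=4, G+C=8 → Tm = 2(4)+4(8) = 40°C
52°C vs 40°C → primer 1 is higher.

Primer 1, 52°C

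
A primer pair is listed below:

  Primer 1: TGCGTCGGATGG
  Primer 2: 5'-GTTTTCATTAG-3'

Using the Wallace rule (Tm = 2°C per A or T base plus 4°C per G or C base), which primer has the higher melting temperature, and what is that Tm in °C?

Primer 1: A+T=4, G+C=8 → Tm = 2(4)+4(8) = 40°C
Primer 2: A+T=8, G+C=3 → Tm = 2(8)+4(3) = 28°C
40°C vs 28°C → primer 1 is higher.

Primer 1, 40°C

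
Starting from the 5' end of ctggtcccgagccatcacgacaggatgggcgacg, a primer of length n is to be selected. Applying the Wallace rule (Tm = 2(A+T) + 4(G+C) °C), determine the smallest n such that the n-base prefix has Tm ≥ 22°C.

First 6 bases: CTGGTC → Tm = 20°C (< 22°C)
First 7 bases: CTGGTCC → Tm = 24°C (≥ 22°C)
Since every base adds ≥2°C, Tm only increases with n, so the threshold is first crossed at n = 7.

n = 7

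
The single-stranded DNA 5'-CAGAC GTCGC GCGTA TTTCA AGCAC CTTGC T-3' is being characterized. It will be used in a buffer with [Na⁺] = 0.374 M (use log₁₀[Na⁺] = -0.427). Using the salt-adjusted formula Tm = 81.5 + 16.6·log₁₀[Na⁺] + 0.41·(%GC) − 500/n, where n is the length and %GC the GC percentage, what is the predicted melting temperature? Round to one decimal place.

80.8°C

Length n = 31. Scanning the sequence gives G=7, A=6, T=8, C=10.
G+C = 17, so %GC = 17/31 × 100 = 54.839%
Salt term: 16.6 × (-0.427) = -7.088
GC term: 0.41 × 54.839 = 22.484; length term: −500/31 = −16.129
Tm = 81.5 + (-7.088) + 22.484 − 16.129 = 80.767 → 80.8°C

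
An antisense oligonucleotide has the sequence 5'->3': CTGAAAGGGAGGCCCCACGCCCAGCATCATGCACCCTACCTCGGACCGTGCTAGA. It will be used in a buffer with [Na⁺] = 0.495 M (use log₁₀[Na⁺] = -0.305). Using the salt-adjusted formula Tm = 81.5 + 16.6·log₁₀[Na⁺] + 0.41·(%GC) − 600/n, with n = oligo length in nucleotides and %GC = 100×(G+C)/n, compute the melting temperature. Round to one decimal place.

Length n = 55. Counting bases: A=13, G=14, C=21, T=7
G+C = 35, so %GC = 35/55 × 100 = 63.636%
Salt term: 16.6 × (-0.305) = -5.063
GC term: 0.41 × 63.636 = 26.091; length term: −600/55 = −10.909
Tm = 81.5 + (-5.063) + 26.091 − 10.909 = 91.619 → 91.6°C

91.6°C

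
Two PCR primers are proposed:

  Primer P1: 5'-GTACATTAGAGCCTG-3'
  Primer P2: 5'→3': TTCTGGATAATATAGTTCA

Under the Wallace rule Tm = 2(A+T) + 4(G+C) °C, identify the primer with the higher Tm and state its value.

Primer P2, 48°C

Primer P1: A+T=8, G+C=7 → Tm = 2(8)+4(7) = 44°C
Primer P2: A+T=14, G+C=5 → Tm = 2(14)+4(5) = 48°C
44°C vs 48°C → primer P2 is higher.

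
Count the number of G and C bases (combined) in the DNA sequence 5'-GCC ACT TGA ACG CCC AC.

11

Scanning the sequence gives A=4, T=2, C=8, G=3.
G+C = 3 + 8 = 11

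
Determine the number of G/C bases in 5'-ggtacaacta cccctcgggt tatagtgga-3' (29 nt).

15

Scanning the sequence gives A=7, C=7, T=7, G=8.
G+C = 8 + 7 = 15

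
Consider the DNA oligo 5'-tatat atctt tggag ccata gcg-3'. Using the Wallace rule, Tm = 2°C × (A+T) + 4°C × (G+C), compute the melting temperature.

Counting bases: A=6, C=4, G=5, T=8
A+T = 14, G+C = 9
Tm = 2(14) + 4(9) = 28 + 36 = 64°C

64°C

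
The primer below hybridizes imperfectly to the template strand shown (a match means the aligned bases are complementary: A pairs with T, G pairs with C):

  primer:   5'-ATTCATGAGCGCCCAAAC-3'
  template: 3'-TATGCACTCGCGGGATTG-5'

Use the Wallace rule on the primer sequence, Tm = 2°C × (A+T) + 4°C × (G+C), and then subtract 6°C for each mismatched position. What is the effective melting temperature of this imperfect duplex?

36°C

Primer base counts: A=6, T=3, G=3, C=6 → A+T=9, G+C=9
Perfect-match Tm = 2(9) + 4(9) = 18 + 36 = 54°C
Mismatches (positions where the bases are not complementary): 3 (at positions 3, 5, 15)
Effective Tm = 54 − 3×6 = 54 − 18 = 36°C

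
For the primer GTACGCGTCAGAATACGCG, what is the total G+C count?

Base counts: C=5, G=6, T=3, A=5
G+C = 6 + 5 = 11

11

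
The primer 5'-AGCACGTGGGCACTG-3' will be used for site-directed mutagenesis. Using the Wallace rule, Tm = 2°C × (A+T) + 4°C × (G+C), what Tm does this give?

50°C

Counting bases: C=4, G=6, A=3, T=2
So N_AT = 5 and N_GC = 10.
Tm = 4·10 + 2·5 = 40 + 10 = 50°C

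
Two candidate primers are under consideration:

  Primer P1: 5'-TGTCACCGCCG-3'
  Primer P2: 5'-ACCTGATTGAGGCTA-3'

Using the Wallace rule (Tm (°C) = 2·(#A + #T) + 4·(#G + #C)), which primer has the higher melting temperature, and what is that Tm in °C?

Primer P2, 44°C

Primer P1: A+T=3, G+C=8 → Tm = 2(3)+4(8) = 38°C
Primer P2: A+T=8, G+C=7 → Tm = 2(8)+4(7) = 44°C
38°C vs 44°C → primer P2 is higher.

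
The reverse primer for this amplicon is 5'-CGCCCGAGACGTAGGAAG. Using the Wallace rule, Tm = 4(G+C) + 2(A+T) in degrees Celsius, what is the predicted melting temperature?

G=7, T=1, C=5, A=5
AT pairs contribute 6, GC pairs contribute 12.
Tm = 4·12 + 2·6 = 48 + 12 = 60°C

60°C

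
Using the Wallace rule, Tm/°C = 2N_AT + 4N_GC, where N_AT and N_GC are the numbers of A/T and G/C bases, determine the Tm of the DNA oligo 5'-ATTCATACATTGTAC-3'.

Base counts: A=5, C=3, T=6, G=1
A+T = 11, G+C = 4
Tm = 4·4 + 2·11 = 16 + 22 = 38°C

38°C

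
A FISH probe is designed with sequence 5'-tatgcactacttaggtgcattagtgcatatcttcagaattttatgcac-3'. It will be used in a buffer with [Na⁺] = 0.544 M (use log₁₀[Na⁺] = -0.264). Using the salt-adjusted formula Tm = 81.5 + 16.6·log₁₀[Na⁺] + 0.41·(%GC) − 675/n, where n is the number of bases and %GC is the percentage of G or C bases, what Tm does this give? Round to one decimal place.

77.6°C

Length n = 48. Base counts: A=13, G=8, C=9, T=18
G+C = 17, so %GC = 17/48 × 100 = 35.417%
Salt term: 16.6 × (-0.264) = -4.382
GC term: 0.41 × 35.417 = 14.521; length term: −675/48 = −14.062
Tm = 81.5 + (-4.382) + 14.521 − 14.062 = 77.577 → 77.6°C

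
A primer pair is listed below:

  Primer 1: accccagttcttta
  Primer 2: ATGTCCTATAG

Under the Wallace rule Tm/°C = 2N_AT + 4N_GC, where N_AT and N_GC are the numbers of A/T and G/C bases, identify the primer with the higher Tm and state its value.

Primer 1, 40°C

Primer 1: A+T=8, G+C=6 → Tm = 2(8)+4(6) = 40°C
Primer 2: A+T=7, G+C=4 → Tm = 2(7)+4(4) = 30°C
40°C vs 30°C → primer 1 is higher.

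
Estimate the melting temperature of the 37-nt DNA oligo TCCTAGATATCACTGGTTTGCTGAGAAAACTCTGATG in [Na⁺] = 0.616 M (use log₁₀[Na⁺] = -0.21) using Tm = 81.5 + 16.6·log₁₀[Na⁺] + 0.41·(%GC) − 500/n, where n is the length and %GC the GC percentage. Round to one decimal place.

Length n = 37. Scanning the sequence gives A=10, C=7, T=12, G=8.
G+C = 15, so %GC = 15/37 × 100 = 40.541%
Salt term: 16.6 × (-0.21) = -3.486
GC term: 0.41 × 40.541 = 16.622; length term: −500/37 = −13.514
Tm = 81.5 + (-3.486) + 16.622 − 13.514 = 81.122 → 81.1°C

81.1°C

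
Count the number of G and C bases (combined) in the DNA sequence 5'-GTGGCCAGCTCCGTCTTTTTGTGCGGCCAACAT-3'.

Counting bases: A=4, G=9, T=10, C=10
G+C = 9 + 10 = 19

19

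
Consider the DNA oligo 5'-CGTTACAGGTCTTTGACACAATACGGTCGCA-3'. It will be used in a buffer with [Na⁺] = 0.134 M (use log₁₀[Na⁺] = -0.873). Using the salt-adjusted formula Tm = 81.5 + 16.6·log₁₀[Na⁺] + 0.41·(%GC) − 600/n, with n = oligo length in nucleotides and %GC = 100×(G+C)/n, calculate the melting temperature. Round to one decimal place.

67.5°C

Length n = 31. T=8, C=8, A=8, G=7
G+C = 15, so %GC = 15/31 × 100 = 48.387%
Salt term: 16.6 × (-0.873) = -14.492
GC term: 0.41 × 48.387 = 19.839; length term: −600/31 = −19.355
Tm = 81.5 + (-14.492) + 19.839 − 19.355 = 67.492 → 67.5°C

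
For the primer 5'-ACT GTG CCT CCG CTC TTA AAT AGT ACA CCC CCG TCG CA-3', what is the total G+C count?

21

Base counts: C=15, A=8, T=9, G=6
G+C = 6 + 15 = 21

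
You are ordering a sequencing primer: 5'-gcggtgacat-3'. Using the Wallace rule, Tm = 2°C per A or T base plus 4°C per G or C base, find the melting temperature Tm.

32°C

Counting bases: G=4, C=2, T=2, A=2
AT pairs contribute 4, GC pairs contribute 6.
Tm = 4·6 + 2·4 = 24 + 8 = 32°C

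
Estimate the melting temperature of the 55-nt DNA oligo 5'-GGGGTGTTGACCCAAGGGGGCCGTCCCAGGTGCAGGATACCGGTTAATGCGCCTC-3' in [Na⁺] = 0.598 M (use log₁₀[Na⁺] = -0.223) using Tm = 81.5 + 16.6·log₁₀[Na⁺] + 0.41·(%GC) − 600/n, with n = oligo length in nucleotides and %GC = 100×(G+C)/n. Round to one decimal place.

Length n = 55. Base counts: G=21, T=10, C=15, A=9
G+C = 36, so %GC = 36/55 × 100 = 65.455%
Salt term: 16.6 × (-0.223) = -3.702
GC term: 0.41 × 65.455 = 26.837; length term: −600/55 = −10.909
Tm = 81.5 + (-3.702) + 26.837 − 10.909 = 93.726 → 93.7°C

93.7°C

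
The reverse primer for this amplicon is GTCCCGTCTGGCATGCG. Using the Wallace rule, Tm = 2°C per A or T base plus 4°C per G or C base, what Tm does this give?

C=6, G=6, T=4, A=1
So N_AT = 5 and N_GC = 12.
Tm = 4·12 + 2·5 = 48 + 10 = 58°C

58°C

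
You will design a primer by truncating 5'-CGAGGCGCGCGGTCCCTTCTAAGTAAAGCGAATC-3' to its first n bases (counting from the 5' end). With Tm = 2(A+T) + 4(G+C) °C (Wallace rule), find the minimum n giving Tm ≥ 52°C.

n = 14

First 13 bases: CGAGGCGCGCGGT → Tm = 48°C (< 52°C)
First 14 bases: CGAGGCGCGCGGTC → Tm = 52°C (≥ 52°C)
Each additional base adds 2°C (A/T) or 4°C (G/C), so Tm is non-decreasing in n; n = 14 is the first length to reach 52°C.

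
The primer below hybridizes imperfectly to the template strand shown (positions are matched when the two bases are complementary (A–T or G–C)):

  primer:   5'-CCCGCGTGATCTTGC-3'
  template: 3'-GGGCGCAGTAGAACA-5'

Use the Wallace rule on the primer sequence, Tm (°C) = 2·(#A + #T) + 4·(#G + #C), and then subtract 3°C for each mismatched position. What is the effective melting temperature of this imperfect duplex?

44°C

Primer base counts: A=1, T=4, G=4, C=6 → A+T=5, G+C=10
Perfect-match Tm = 2(5) + 4(10) = 10 + 40 = 50°C
Mismatches (positions where the bases are not complementary): 2 (at positions 8, 15)
Effective Tm = 50 − 2×3 = 50 − 6 = 44°C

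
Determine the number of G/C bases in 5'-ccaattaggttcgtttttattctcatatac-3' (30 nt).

Counting bases: T=14, G=3, A=7, C=6
G+C = 3 + 6 = 9

9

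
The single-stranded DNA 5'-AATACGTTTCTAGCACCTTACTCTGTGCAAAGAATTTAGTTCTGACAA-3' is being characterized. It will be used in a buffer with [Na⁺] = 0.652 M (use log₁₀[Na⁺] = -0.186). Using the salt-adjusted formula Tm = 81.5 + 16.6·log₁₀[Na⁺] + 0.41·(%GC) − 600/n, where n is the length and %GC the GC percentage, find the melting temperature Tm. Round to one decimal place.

Length n = 48. C=10, A=15, G=7, T=16
G+C = 17, so %GC = 17/48 × 100 = 35.417%
Salt term: 16.6 × (-0.186) = -3.088
GC term: 0.41 × 35.417 = 14.521; length term: −600/48 = −12.5
Tm = 81.5 + (-3.088) + 14.521 − 12.5 = 80.433 → 80.4°C

80.4°C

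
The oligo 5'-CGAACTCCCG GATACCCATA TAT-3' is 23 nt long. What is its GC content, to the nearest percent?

48%

Scanning the sequence gives G=3, A=7, T=5, C=8.
G+C = 3 + 8 = 11 out of 23 bases
%GC = 11/23 × 100 = 47.83% ≈ 48%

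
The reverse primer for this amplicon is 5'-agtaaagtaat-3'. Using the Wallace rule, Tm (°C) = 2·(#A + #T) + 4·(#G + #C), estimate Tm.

26°C

Base counts: T=3, A=6, C=0, G=2
A+T = 9, G+C = 2
Tm = 2(9) + 4(2) = 18 + 8 = 26°C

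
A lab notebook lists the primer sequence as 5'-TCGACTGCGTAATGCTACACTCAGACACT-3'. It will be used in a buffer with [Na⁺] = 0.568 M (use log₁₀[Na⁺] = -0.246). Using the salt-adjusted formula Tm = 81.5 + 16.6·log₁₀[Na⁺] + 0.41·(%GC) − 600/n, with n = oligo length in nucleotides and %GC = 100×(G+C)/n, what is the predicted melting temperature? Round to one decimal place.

76.5°C

Length n = 29. C=9, G=5, A=8, T=7
G+C = 14, so %GC = 14/29 × 100 = 48.276%
Salt term: 16.6 × (-0.246) = -4.084
GC term: 0.41 × 48.276 = 19.793; length term: −600/29 = −20.69
Tm = 81.5 + (-4.084) + 19.793 − 20.69 = 76.519 → 76.5°C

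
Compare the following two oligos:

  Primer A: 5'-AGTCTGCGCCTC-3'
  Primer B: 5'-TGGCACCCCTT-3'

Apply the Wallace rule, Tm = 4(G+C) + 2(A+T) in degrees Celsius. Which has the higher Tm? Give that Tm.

Primer A, 40°C

Primer A: A+T=4, G+C=8 → Tm = 2(4)+4(8) = 40°C
Primer B: A+T=4, G+C=7 → Tm = 2(4)+4(7) = 36°C
40°C vs 36°C → primer A is higher.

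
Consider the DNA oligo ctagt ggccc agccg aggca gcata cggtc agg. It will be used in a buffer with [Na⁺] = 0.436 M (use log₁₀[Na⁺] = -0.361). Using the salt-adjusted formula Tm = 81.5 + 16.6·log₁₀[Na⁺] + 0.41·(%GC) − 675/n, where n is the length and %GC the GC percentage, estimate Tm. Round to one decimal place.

82.4°C

Length n = 33. A=7, G=12, T=4, C=10
G+C = 22, so %GC = 22/33 × 100 = 66.667%
Salt term: 16.6 × (-0.361) = -5.993
GC term: 0.41 × 66.667 = 27.333; length term: −675/33 = −20.455
Tm = 81.5 + (-5.993) + 27.333 − 20.455 = 82.385 → 82.4°C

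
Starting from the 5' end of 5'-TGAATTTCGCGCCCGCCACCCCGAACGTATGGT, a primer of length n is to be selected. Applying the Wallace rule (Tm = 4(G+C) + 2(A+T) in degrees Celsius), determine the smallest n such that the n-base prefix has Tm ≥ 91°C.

n = 28

First 27 bases: TGAATTTCGCGCCCGCCACCCCGAACG → Tm = 90°C (< 91°C)
First 28 bases: TGAATTTCGCGCCCGCCACCCCGAACGT → Tm = 92°C (≥ 91°C)
Each additional base adds 2°C (A/T) or 4°C (G/C), so Tm is non-decreasing in n; n = 28 is the first length to reach 91°C.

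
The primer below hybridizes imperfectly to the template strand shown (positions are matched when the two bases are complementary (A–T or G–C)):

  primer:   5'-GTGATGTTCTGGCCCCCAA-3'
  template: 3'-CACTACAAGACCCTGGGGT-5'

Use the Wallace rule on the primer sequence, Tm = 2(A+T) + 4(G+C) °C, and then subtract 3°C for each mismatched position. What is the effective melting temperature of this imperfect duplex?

Primer base counts: A=3, T=5, G=5, C=6 → A+T=8, G+C=11
Perfect-match Tm = 2(8) + 4(11) = 16 + 44 = 60°C
Mismatches (positions where the bases are not complementary): 3 (at positions 13, 14, 18)
Effective Tm = 60 − 3×3 = 60 − 9 = 51°C

51°C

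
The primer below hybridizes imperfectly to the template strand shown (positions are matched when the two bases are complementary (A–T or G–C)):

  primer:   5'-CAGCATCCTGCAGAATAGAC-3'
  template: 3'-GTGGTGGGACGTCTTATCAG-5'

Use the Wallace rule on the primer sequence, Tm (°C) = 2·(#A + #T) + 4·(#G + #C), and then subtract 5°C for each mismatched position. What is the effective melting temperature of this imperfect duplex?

Primer base counts: A=7, T=3, G=4, C=6 → A+T=10, G+C=10
Perfect-match Tm = 2(10) + 4(10) = 20 + 40 = 60°C
Mismatches (positions where the bases are not complementary): 3 (at positions 3, 6, 19)
Effective Tm = 60 − 3×5 = 60 − 15 = 45°C

45°C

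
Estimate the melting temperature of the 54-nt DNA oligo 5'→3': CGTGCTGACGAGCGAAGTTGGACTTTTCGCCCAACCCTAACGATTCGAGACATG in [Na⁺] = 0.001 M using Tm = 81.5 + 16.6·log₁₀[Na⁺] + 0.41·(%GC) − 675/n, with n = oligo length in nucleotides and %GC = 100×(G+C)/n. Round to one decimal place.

Length n = 54. Base counts: G=14, T=12, A=13, C=15
G+C = 29, so %GC = 29/54 × 100 = 53.704%
Salt term: 16.6 × (-3) = -49.8
GC term: 0.41 × 53.704 = 22.019; length term: −675/54 = −12.5
Tm = 81.5 + (-49.8) + 22.019 − 12.5 = 41.219 → 41.2°C

41.2°C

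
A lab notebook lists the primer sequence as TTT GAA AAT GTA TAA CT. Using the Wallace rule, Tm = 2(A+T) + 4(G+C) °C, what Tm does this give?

G=2, C=1, A=7, T=7
So N_AT = 14 and N_GC = 3.
Tm = 2(14) + 4(3) = 28 + 12 = 40°C

40°C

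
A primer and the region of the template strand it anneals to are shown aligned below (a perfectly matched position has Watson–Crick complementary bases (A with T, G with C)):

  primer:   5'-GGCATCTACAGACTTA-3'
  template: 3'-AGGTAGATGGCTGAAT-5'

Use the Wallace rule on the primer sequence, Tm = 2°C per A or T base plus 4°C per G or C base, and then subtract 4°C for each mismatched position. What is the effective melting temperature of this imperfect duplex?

Primer base counts: A=5, T=4, G=3, C=4 → A+T=9, G+C=7
Perfect-match Tm = 2(9) + 4(7) = 18 + 28 = 46°C
Mismatches (positions where the bases are not complementary): 3 (at positions 1, 2, 10)
Effective Tm = 46 − 3×4 = 46 − 12 = 34°C

34°C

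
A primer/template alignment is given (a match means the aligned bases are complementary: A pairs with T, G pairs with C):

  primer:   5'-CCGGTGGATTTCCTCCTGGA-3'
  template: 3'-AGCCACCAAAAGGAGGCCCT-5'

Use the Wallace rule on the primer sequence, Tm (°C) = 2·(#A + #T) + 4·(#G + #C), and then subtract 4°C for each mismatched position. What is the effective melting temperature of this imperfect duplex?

52°C

Primer base counts: A=2, T=6, G=6, C=6 → A+T=8, G+C=12
Perfect-match Tm = 2(8) + 4(12) = 16 + 48 = 64°C
Mismatches (positions where the bases are not complementary): 3 (at positions 1, 8, 17)
Effective Tm = 64 − 3×4 = 64 − 12 = 52°C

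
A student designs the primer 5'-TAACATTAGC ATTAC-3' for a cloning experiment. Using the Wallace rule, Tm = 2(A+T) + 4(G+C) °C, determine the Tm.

Scanning the sequence gives C=3, G=1, T=5, A=6.
AT pairs contribute 11, GC pairs contribute 4.
Tm = 2×11 + 4×4 = 38°C

38°C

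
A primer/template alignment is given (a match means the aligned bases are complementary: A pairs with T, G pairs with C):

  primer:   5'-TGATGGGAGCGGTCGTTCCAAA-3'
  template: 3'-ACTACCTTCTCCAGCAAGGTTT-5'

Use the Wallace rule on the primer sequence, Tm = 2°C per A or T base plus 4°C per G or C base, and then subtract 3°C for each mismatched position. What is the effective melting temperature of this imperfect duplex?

62°C

Primer base counts: A=5, T=5, G=8, C=4 → A+T=10, G+C=12
Perfect-match Tm = 2(10) + 4(12) = 20 + 48 = 68°C
Mismatches (positions where the bases are not complementary): 2 (at positions 7, 10)
Effective Tm = 68 − 2×3 = 68 − 6 = 62°C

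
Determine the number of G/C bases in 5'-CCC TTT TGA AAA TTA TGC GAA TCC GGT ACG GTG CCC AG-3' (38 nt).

19

Counting bases: T=10, C=10, G=9, A=9
G+C = 9 + 10 = 19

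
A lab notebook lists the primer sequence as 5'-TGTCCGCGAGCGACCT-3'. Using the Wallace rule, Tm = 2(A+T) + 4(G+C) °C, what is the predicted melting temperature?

54°C

G=5, A=2, T=3, C=6
So N_AT = 5 and N_GC = 11.
Tm = 2×5 + 4×11 = 54°C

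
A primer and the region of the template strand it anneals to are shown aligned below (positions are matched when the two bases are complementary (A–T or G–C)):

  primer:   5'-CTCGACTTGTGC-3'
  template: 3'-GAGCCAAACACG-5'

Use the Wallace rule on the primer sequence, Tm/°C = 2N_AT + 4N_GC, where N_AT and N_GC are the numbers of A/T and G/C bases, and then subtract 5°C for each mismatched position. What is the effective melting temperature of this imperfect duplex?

Primer base counts: A=1, T=4, G=3, C=4 → A+T=5, G+C=7
Perfect-match Tm = 2(5) + 4(7) = 10 + 28 = 38°C
Mismatches (positions where the bases are not complementary): 2 (at positions 5, 6)
Effective Tm = 38 − 2×5 = 38 − 10 = 28°C

28°C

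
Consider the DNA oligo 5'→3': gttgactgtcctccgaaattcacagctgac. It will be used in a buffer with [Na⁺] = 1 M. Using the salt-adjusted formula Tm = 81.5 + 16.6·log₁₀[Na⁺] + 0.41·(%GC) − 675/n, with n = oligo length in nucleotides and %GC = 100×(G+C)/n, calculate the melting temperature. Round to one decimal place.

Length n = 30. Counting bases: G=6, A=7, C=9, T=8
G+C = 15, so %GC = 15/30 × 100 = 50%
Salt term: 16.6 × (0) = 0
GC term: 0.41 × 50 = 20.5; length term: −675/30 = −22.5
Tm = 81.5 + (0) + 20.5 − 22.5 = 79.5 → 79.5°C

79.5°C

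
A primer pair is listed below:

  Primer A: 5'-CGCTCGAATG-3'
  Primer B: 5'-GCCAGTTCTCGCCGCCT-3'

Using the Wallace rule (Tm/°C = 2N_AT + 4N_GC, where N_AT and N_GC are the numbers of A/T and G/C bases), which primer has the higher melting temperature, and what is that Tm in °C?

Primer B, 58°C

Primer A: A+T=4, G+C=6 → Tm = 2(4)+4(6) = 32°C
Primer B: A+T=5, G+C=12 → Tm = 2(5)+4(12) = 58°C
32°C vs 58°C → primer B is higher.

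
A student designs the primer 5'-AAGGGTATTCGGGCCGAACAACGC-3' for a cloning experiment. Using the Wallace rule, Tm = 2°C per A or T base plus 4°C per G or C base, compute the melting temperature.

76°C

T=3, C=6, G=8, A=7
A+T = 10, G+C = 14
Tm = 2(10) + 4(14) = 20 + 56 = 76°C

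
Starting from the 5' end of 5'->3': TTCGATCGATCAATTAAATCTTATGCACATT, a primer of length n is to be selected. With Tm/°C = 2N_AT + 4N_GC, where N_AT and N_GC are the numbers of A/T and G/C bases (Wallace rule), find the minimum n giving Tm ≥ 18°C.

n = 7

First 6 bases: TTCGAT → Tm = 16°C (< 18°C)
First 7 bases: TTCGATC → Tm = 20°C (≥ 18°C)
Since every base adds ≥2°C, Tm only increases with n, so the threshold is first crossed at n = 7.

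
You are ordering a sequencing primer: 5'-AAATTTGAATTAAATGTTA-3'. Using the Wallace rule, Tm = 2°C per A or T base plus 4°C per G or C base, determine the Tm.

Base counts: G=2, T=8, C=0, A=9
A+T = 17, G+C = 2
Tm = 2×17 + 4×2 = 42°C

42°C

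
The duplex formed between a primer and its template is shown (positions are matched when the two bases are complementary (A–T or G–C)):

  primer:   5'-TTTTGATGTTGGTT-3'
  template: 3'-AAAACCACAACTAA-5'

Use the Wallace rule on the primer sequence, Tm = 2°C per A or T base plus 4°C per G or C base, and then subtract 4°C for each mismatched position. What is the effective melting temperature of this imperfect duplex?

28°C

Primer base counts: A=1, T=9, G=4, C=0 → A+T=10, G+C=4
Perfect-match Tm = 2(10) + 4(4) = 20 + 16 = 36°C
Mismatches (positions where the bases are not complementary): 2 (at positions 6, 12)
Effective Tm = 36 − 2×4 = 36 − 8 = 28°C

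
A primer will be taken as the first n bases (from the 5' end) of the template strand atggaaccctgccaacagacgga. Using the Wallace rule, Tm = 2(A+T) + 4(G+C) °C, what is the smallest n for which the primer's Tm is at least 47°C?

First 15 bases: ATGGAACCCTGCCAA → Tm = 46°C (< 47°C)
First 16 bases: ATGGAACCCTGCCAAC → Tm = 50°C (≥ 47°C)
Each additional base adds 2°C (A/T) or 4°C (G/C), so Tm is non-decreasing in n; n = 16 is the first length to reach 47°C.

n = 16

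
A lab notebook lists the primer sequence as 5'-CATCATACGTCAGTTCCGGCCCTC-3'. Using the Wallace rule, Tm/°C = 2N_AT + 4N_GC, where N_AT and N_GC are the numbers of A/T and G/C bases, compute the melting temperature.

Scanning the sequence gives T=6, G=4, A=4, C=10.
So N_AT = 10 and N_GC = 14.
Tm = 2(10) + 4(14) = 20 + 56 = 76°C

76°C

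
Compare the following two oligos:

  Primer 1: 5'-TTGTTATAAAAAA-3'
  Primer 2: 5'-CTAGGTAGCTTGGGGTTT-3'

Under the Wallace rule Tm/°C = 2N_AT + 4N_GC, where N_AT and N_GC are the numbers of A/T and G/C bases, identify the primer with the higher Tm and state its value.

Primer 2, 54°C

Primer 1: A+T=12, G+C=1 → Tm = 2(12)+4(1) = 28°C
Primer 2: A+T=9, G+C=9 → Tm = 2(9)+4(9) = 54°C
28°C vs 54°C → primer 2 is higher.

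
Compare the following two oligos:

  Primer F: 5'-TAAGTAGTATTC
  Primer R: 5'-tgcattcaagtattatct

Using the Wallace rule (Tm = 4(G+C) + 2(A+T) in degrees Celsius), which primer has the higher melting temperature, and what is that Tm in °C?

Primer R, 46°C

Primer F: A+T=9, G+C=3 → Tm = 2(9)+4(3) = 30°C
Primer R: A+T=13, G+C=5 → Tm = 2(13)+4(5) = 46°C
30°C vs 46°C → primer R is higher.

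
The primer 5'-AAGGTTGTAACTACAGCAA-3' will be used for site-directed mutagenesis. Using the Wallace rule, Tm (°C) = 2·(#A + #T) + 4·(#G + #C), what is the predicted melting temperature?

Scanning the sequence gives G=4, A=8, C=3, T=4.
So N_AT = 12 and N_GC = 7.
Tm = 2×12 + 4×7 = 52°C

52°C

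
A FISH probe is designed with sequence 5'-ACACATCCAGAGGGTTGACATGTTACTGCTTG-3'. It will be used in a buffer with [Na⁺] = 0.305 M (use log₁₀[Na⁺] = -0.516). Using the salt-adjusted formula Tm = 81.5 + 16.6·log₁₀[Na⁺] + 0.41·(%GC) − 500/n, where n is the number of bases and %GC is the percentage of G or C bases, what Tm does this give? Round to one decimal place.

Length n = 32. G=8, C=7, T=9, A=8
G+C = 15, so %GC = 15/32 × 100 = 46.875%
Salt term: 16.6 × (-0.516) = -8.566
GC term: 0.41 × 46.875 = 19.219; length term: −500/32 = −15.625
Tm = 81.5 + (-8.566) + 19.219 − 15.625 = 76.528 → 76.5°C

76.5°C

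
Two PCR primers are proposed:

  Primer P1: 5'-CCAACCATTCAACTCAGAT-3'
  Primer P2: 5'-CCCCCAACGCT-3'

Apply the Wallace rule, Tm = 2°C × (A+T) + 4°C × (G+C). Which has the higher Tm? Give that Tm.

Primer P1: A+T=11, G+C=8 → Tm = 2(11)+4(8) = 54°C
Primer P2: A+T=3, G+C=8 → Tm = 2(3)+4(8) = 38°C
54°C vs 38°C → primer P1 is higher.

Primer P1, 54°C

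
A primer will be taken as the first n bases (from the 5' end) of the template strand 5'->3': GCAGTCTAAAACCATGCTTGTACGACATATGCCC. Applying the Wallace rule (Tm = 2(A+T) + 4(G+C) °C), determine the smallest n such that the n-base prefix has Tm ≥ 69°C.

First 23 bases: GCAGTCTAAAACCATGCTTGTAC → Tm = 66°C (< 69°C)
First 24 bases: GCAGTCTAAAACCATGCTTGTACG → Tm = 70°C (≥ 69°C)
Since every base adds ≥2°C, Tm only increases with n, so the threshold is first crossed at n = 24.

n = 24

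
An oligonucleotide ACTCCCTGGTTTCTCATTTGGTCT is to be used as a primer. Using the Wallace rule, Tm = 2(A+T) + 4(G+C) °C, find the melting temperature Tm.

Base counts: A=2, G=4, T=11, C=7
A+T = 13, G+C = 11
Tm = 2(13) + 4(11) = 26 + 44 = 70°C

70°C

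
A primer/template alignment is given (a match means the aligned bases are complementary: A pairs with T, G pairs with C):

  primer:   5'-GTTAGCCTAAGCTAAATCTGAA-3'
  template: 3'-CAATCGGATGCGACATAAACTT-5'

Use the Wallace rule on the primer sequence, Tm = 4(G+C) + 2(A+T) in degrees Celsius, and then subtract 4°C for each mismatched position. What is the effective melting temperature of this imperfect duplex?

Primer base counts: A=8, T=6, G=4, C=4 → A+T=14, G+C=8
Perfect-match Tm = 2(14) + 4(8) = 28 + 32 = 60°C
Mismatches (positions where the bases are not complementary): 4 (at positions 10, 14, 15, 18)
Effective Tm = 60 − 4×4 = 60 − 16 = 44°C

44°C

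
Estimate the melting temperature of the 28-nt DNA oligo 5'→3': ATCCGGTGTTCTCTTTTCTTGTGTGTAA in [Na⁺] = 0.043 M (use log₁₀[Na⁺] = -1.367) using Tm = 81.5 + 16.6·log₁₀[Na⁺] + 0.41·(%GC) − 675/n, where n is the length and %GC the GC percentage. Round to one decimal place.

50.8°C

Length n = 28. Counting bases: G=6, C=5, A=3, T=14
G+C = 11, so %GC = 11/28 × 100 = 39.286%
Salt term: 16.6 × (-1.367) = -22.692
GC term: 0.41 × 39.286 = 16.107; length term: −675/28 = −24.107
Tm = 81.5 + (-22.692) + 16.107 − 24.107 = 50.808 → 50.8°C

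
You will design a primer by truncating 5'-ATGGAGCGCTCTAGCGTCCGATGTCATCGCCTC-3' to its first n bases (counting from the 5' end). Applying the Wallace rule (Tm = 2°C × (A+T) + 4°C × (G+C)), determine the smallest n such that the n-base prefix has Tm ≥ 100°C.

First 30 bases: ATGGAGCGCTCTAGCGTCCGATGTCATCGC → Tm = 96°C (< 100°C)
First 31 bases: ATGGAGCGCTCTAGCGTCCGATGTCATCGCC → Tm = 100°C (≥ 100°C)
Each additional base adds 2°C (A/T) or 4°C (G/C), so Tm is non-decreasing in n; n = 31 is the first length to reach 100°C.

n = 31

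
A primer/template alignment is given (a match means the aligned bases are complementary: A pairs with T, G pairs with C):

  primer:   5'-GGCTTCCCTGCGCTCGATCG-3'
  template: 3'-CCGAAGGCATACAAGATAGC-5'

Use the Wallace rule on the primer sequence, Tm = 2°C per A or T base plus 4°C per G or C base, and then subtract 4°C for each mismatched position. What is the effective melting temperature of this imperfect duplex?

Primer base counts: A=1, T=5, G=6, C=8 → A+T=6, G+C=14
Perfect-match Tm = 2(6) + 4(14) = 12 + 56 = 68°C
Mismatches (positions where the bases are not complementary): 5 (at positions 8, 10, 11, 13, 16)
Effective Tm = 68 − 5×4 = 68 − 20 = 48°C

48°C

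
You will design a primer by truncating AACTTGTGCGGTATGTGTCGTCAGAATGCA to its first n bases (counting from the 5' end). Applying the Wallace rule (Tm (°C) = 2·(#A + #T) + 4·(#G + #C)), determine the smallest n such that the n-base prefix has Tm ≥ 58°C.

First 19 bases: AACTTGTGCGGTATGTGTC → Tm = 56°C (< 58°C)
First 20 bases: AACTTGTGCGGTATGTGTCG → Tm = 60°C (≥ 58°C)
Since every base adds ≥2°C, Tm only increases with n, so the threshold is first crossed at n = 20.

n = 20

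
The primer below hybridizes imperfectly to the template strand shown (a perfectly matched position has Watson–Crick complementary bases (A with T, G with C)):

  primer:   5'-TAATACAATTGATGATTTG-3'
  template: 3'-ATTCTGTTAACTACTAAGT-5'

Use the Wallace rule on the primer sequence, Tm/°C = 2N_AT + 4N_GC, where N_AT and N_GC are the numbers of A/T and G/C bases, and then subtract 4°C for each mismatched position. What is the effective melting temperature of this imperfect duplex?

Primer base counts: A=7, T=8, G=3, C=1 → A+T=15, G+C=4
Perfect-match Tm = 2(15) + 4(4) = 30 + 16 = 46°C
Mismatches (positions where the bases are not complementary): 3 (at positions 4, 18, 19)
Effective Tm = 46 − 3×4 = 46 − 12 = 34°C

34°C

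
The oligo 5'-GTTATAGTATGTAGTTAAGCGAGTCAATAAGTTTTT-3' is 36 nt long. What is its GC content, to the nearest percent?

28%

Counting bases: G=8, C=2, T=15, A=11
G+C = 8 + 2 = 10 out of 36 bases
%GC = 10/36 × 100 = 27.78% ≈ 28%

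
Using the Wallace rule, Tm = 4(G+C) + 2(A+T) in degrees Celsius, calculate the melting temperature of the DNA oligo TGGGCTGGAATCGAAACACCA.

Base counts: G=6, C=5, A=7, T=3
So N_AT = 10 and N_GC = 11.
Tm = 2(10) + 4(11) = 20 + 44 = 64°C

64°C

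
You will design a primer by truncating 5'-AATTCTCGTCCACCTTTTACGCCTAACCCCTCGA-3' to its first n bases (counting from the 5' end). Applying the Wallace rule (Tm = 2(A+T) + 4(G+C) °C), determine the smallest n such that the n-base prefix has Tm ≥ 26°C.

n = 10

First 9 bases: AATTCTCGT → Tm = 24°C (< 26°C)
First 10 bases: AATTCTCGTC → Tm = 28°C (≥ 26°C)
Each additional base adds 2°C (A/T) or 4°C (G/C), so Tm is non-decreasing in n; n = 10 is the first length to reach 26°C.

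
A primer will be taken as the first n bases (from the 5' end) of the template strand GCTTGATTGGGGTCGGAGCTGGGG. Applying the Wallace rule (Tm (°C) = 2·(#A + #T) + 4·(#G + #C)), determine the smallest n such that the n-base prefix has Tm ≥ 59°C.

n = 19

First 18 bases: GCTTGATTGGGGTCGGAG → Tm = 58°C (< 59°C)
First 19 bases: GCTTGATTGGGGTCGGAGC → Tm = 62°C (≥ 59°C)
Each additional base adds 2°C (A/T) or 4°C (G/C), so Tm is non-decreasing in n; n = 19 is the first length to reach 59°C.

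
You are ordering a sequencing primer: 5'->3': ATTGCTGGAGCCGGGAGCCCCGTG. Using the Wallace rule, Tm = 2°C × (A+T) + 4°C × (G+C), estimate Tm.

Counting bases: T=4, A=3, G=10, C=7
AT pairs contribute 7, GC pairs contribute 17.
Tm = 2×7 + 4×17 = 82°C

82°C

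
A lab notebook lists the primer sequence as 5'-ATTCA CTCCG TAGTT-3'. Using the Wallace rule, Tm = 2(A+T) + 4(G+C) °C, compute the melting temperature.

Counting bases: G=2, A=3, C=4, T=6
A+T = 9, G+C = 6
Tm = 2(9) + 4(6) = 18 + 24 = 42°C

42°C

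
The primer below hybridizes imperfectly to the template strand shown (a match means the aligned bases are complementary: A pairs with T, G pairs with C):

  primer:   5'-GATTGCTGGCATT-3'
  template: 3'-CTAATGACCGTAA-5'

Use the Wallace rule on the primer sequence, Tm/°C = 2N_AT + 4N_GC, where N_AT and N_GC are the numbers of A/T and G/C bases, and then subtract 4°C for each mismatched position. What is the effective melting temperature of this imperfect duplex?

Primer base counts: A=2, T=5, G=4, C=2 → A+T=7, G+C=6
Perfect-match Tm = 2(7) + 4(6) = 14 + 24 = 38°C
Mismatches (positions where the bases are not complementary): 1 (at position 5)
Effective Tm = 38 − 1×4 = 38 − 4 = 34°C

34°C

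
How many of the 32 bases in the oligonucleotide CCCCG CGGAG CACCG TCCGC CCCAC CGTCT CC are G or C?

Scanning the sequence gives C=19, T=3, A=3, G=7.
Total G or C: 7 + 19 = 26

26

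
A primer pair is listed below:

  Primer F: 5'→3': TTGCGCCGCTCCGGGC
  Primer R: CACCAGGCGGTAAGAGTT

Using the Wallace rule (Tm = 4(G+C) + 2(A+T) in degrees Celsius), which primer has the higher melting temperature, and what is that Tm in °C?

Primer F, 58°C

Primer F: A+T=3, G+C=13 → Tm = 2(3)+4(13) = 58°C
Primer R: A+T=8, G+C=10 → Tm = 2(8)+4(10) = 56°C
58°C vs 56°C → primer F is higher.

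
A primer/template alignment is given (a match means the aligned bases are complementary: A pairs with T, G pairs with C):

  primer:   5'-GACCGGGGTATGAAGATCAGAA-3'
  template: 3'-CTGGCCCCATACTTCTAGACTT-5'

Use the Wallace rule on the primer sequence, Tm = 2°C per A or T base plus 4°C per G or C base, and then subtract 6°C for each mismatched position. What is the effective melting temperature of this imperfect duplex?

60°C

Primer base counts: A=8, T=3, G=8, C=3 → A+T=11, G+C=11
Perfect-match Tm = 2(11) + 4(11) = 22 + 44 = 66°C
Mismatches (positions where the bases are not complementary): 1 (at position 19)
Effective Tm = 66 − 1×6 = 66 − 6 = 60°C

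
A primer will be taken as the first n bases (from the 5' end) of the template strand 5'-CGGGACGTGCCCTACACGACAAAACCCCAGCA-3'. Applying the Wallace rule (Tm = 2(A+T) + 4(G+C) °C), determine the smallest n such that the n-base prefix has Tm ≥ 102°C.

First 30 bases: CGGGACGTGCCCTACACGACAAAACCCCAG → Tm = 98°C (< 102°C)
First 31 bases: CGGGACGTGCCCTACACGACAAAACCCCAGC → Tm = 102°C (≥ 102°C)
Each additional base adds 2°C (A/T) or 4°C (G/C), so Tm is non-decreasing in n; n = 31 is the first length to reach 102°C.

n = 31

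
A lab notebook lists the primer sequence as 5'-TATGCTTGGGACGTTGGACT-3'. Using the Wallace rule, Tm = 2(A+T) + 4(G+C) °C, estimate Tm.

60°C

Scanning the sequence gives T=7, C=3, G=7, A=3.
AT pairs contribute 10, GC pairs contribute 10.
Tm = 2×10 + 4×10 = 60°C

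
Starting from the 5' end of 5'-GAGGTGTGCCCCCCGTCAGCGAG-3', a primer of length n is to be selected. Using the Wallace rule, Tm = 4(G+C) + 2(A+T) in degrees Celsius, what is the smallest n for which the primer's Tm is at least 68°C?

First 19 bases: GAGGTGTGCCCCCCGTCAG → Tm = 66°C (< 68°C)
First 20 bases: GAGGTGTGCCCCCCGTCAGC → Tm = 70°C (≥ 68°C)
Each additional base adds 2°C (A/T) or 4°C (G/C), so Tm is non-decreasing in n; n = 20 is the first length to reach 68°C.

n = 20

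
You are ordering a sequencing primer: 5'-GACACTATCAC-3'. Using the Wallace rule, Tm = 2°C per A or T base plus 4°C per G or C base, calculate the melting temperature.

32°C

Scanning the sequence gives C=4, T=2, G=1, A=4.
AT pairs contribute 6, GC pairs contribute 5.
Tm = 2×6 + 4×5 = 32°C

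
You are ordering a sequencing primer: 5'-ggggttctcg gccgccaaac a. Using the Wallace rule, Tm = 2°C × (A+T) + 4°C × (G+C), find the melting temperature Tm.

Counting bases: A=4, C=7, G=7, T=3
AT pairs contribute 7, GC pairs contribute 14.
Tm = 4·14 + 2·7 = 56 + 14 = 70°C

70°C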